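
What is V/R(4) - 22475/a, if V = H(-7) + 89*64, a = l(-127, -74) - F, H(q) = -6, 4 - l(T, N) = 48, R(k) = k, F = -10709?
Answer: 6059395/4266 ≈ 1420.4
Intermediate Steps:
l(T, N) = -44 (l(T, N) = 4 - 1*48 = 4 - 48 = -44)
a = 10665 (a = -44 - 1*(-10709) = -44 + 10709 = 10665)
V = 5690 (V = -6 + 89*64 = -6 + 5696 = 5690)
V/R(4) - 22475/a = 5690/4 - 22475/10665 = 5690*(¼) - 22475*1/10665 = 2845/2 - 4495/2133 = 6059395/4266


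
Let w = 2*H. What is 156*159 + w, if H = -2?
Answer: 24800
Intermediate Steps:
w = -4 (w = 2*(-2) = -4)
156*159 + w = 156*159 - 4 = 24804 - 4 = 24800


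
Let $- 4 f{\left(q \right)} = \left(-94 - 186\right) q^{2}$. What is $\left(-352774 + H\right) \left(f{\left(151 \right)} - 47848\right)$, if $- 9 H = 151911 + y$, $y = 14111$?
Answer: $- \frac{1724197041112}{3} \approx -5.7473 \cdot 10^{11}$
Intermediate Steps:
$H = - \frac{166022}{9}$ ($H = - \frac{151911 + 14111}{9} = \left(- \frac{1}{9}\right) 166022 = - \frac{166022}{9} \approx -18447.0$)
$f{\left(q \right)} = 70 q^{2}$ ($f{\left(q \right)} = - \frac{\left(-94 - 186\right) q^{2}}{4} = - \frac{\left(-280\right) q^{2}}{4} = 70 q^{2}$)
$\left(-352774 + H\right) \left(f{\left(151 \right)} - 47848\right) = \left(-352774 - \frac{166022}{9}\right) \left(70 \cdot 151^{2} - 47848\right) = - \frac{3340988 \left(70 \cdot 22801 - 47848\right)}{9} = - \frac{3340988 \left(1596070 - 47848\right)}{9} = \left(- \frac{3340988}{9}\right) 1548222 = - \frac{1724197041112}{3}$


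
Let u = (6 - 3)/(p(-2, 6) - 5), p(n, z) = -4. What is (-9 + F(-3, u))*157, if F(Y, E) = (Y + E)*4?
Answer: -10519/3 ≈ -3506.3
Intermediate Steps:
u = -⅓ (u = (6 - 3)/(-4 - 5) = 3/(-9) = 3*(-⅑) = -⅓ ≈ -0.33333)
F(Y, E) = 4*E + 4*Y (F(Y, E) = (E + Y)*4 = 4*E + 4*Y)
(-9 + F(-3, u))*157 = (-9 + (4*(-⅓) + 4*(-3)))*157 = (-9 + (-4/3 - 12))*157 = (-9 - 40/3)*157 = -67/3*157 = -10519/3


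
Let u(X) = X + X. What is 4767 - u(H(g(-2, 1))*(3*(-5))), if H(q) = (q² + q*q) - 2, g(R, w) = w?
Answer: 4767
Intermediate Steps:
H(q) = -2 + 2*q² (H(q) = (q² + q²) - 2 = 2*q² - 2 = -2 + 2*q²)
u(X) = 2*X
4767 - u(H(g(-2, 1))*(3*(-5))) = 4767 - 2*(-2 + 2*1²)*(3*(-5)) = 4767 - 2*(-2 + 2*1)*(-15) = 4767 - 2*(-2 + 2)*(-15) = 4767 - 2*0*(-15) = 4767 - 2*0 = 4767 - 1*0 = 4767 + 0 = 4767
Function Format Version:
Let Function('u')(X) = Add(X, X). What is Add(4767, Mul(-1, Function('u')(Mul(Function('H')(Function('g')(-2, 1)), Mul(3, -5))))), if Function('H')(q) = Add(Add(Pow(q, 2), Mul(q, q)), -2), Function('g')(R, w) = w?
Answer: 4767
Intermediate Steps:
Function('H')(q) = Add(-2, Mul(2, Pow(q, 2))) (Function('H')(q) = Add(Add(Pow(q, 2), Pow(q, 2)), -2) = Add(Mul(2, Pow(q, 2)), -2) = Add(-2, Mul(2, Pow(q, 2))))
Function('u')(X) = Mul(2, X)
Add(4767, Mul(-1, Function('u')(Mul(Function('H')(Function('g')(-2, 1)), Mul(3, -5))))) = Add(4767, Mul(-1, Mul(2, Mul(Add(-2, Mul(2, Pow(1, 2))), Mul(3, -5))))) = Add(4767, Mul(-1, Mul(2, Mul(Add(-2, Mul(2, 1)), -15)))) = Add(4767, Mul(-1, Mul(2, Mul(Add(-2, 2), -15)))) = Add(4767, Mul(-1, Mul(2, Mul(0, -15)))) = Add(4767, Mul(-1, Mul(2, 0))) = Add(4767, Mul(-1, 0)) = Add(4767, 0) = 4767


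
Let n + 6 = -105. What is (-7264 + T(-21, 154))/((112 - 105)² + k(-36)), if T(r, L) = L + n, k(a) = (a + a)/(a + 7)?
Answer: -209409/1493 ≈ -140.26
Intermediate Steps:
n = -111 (n = -6 - 105 = -111)
k(a) = 2*a/(7 + a) (k(a) = (2*a)/(7 + a) = 2*a/(7 + a))
T(r, L) = -111 + L (T(r, L) = L - 111 = -111 + L)
(-7264 + T(-21, 154))/((112 - 105)² + k(-36)) = (-7264 + (-111 + 154))/((112 - 105)² + 2*(-36)/(7 - 36)) = (-7264 + 43)/(7² + 2*(-36)/(-29)) = -7221/(49 + 2*(-36)*(-1/29)) = -7221/(49 + 72/29) = -7221/1493/29 = -7221*29/1493 = -209409/1493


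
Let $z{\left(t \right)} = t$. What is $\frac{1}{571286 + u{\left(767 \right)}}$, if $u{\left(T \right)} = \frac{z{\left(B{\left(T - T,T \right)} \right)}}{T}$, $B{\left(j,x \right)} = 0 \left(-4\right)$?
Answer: $\frac{1}{571286} \approx 1.7504 \cdot 10^{-6}$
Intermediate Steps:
$B{\left(j,x \right)} = 0$
$u{\left(T \right)} = 0$ ($u{\left(T \right)} = \frac{0}{T} = 0$)
$\frac{1}{571286 + u{\left(767 \right)}} = \frac{1}{571286 + 0} = \frac{1}{571286}$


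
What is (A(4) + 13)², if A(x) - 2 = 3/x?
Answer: 3969/16 ≈ 248.06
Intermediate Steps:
A(x) = 2 + 3/x
(A(4) + 13)² = ((2 + 3/4) + 13)² = ((2 + 3*(¼)) + 13)² = ((2 + ¾) + 13)² = (11/4 + 13)² = (63/4)² = 3969/16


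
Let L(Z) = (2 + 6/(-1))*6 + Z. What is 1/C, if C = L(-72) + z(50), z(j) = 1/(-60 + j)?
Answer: -10/961 ≈ -0.010406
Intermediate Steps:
L(Z) = -24 + Z (L(Z) = (2 + 6*(-1))*6 + Z = (2 - 6)*6 + Z = -4*6 + Z = -24 + Z)
C = -961/10 (C = (-24 - 72) + 1/(-60 + 50) = -96 + 1/(-10) = -96 - ⅒ = -961/10 ≈ -96.100)
1/C = 1/(-961/10) = -10/961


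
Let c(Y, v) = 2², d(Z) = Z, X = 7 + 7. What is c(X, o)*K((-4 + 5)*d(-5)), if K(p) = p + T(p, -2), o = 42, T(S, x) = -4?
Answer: -36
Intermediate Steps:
X = 14
c(Y, v) = 4
K(p) = -4 + p (K(p) = p - 4 = -4 + p)
c(X, o)*K((-4 + 5)*d(-5)) = 4*(-4 + (-4 + 5)*(-5)) = 4*(-4 + 1*(-5)) = 4*(-4 - 5) = 4*(-9) = -36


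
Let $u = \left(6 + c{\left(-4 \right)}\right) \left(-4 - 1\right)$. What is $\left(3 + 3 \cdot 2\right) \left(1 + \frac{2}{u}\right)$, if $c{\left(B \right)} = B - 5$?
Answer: $\frac{51}{5} \approx 10.2$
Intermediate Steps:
$c{\left(B \right)} = -5 + B$
$u = 15$ ($u = \left(6 - 9\right) \left(-4 - 1\right) = \left(6 - 9\right) \left(-5\right) = \left(-3\right) \left(-5\right) = 15$)
$\left(3 + 3 \cdot 2\right) \left(1 + \frac{2}{u}\right) = \left(3 + 3 \cdot 2\right) \left(1 + \frac{2}{15}\right) = \left(3 + 6\right) \left(1 + 2 \cdot \frac{1}{15}\right) = 9 \left(1 + \frac{2}{15}\right) = 9 \cdot \frac{17}{15} = \frac{51}{5}$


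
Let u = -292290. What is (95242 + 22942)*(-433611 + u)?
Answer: -85789883784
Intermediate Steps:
(95242 + 22942)*(-433611 + u) = (95242 + 22942)*(-433611 - 292290) = 118184*(-725901) = -85789883784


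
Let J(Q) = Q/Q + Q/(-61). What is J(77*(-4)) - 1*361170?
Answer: -22031001/61 ≈ -3.6116e+5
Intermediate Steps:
J(Q) = 1 - Q/61 (J(Q) = 1 + Q*(-1/61) = 1 - Q/61)
J(77*(-4)) - 1*361170 = (1 - 77*(-4)/61) - 1*361170 = (1 - 1/61*(-308)) - 361170 = (1 + 308/61) - 361170 = 369/61 - 361170 = -22031001/61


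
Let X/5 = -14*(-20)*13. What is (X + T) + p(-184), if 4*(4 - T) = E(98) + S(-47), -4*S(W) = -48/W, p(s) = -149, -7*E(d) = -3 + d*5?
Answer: 23783353/1316 ≈ 18072.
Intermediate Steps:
E(d) = 3/7 - 5*d/7 (E(d) = -(-3 + d*5)/7 = -(-3 + 5*d)/7 = 3/7 - 5*d/7)
X = 18200 (X = 5*(-14*(-20)*13) = 5*(280*13) = 5*3640 = 18200)
S(W) = 12/W (S(W) = -(-12)/W = 12/W)
T = 28237/1316 (T = 4 - ((3/7 - 5/7*98) + 12/(-47))/4 = 4 - ((3/7 - 70) + 12*(-1/47))/4 = 4 - (-487/7 - 12/47)/4 = 4 - ¼*(-22973/329) = 4 + 22973/1316 = 28237/1316 ≈ 21.457)
(X + T) + p(-184) = (18200 + 28237/1316) - 149 = 23979437/1316 - 149 = 23783353/1316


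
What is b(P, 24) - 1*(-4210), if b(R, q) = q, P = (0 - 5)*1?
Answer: 4234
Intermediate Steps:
P = -5 (P = -5*1 = -5)
b(P, 24) - 1*(-4210) = 24 - 1*(-4210) = 24 + 4210 = 4234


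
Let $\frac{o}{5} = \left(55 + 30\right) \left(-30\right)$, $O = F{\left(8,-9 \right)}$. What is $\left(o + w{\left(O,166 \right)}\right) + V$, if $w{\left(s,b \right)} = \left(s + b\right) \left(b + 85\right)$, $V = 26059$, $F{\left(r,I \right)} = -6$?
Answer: $53469$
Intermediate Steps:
$O = -6$
$w{\left(s,b \right)} = \left(85 + b\right) \left(b + s\right)$ ($w{\left(s,b \right)} = \left(b + s\right) \left(85 + b\right) = \left(85 + b\right) \left(b + s\right)$)
$o = -12750$ ($o = 5 \left(55 + 30\right) \left(-30\right) = 5 \cdot 85 \left(-30\right) = 5 \left(-2550\right) = -12750$)
$\left(o + w{\left(O,166 \right)}\right) + V = \left(-12750 + \left(166^{2} + 85 \cdot 166 + 85 \left(-6\right) + 166 \left(-6\right)\right)\right) + 26059 = \left(-12750 + \left(27556 + 14110 - 510 - 996\right)\right) + 26059 = \left(-12750 + 40160\right) + 26059 = 27410 + 26059 = 53469$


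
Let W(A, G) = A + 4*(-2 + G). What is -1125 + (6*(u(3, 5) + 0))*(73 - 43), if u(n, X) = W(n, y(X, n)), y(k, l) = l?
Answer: 135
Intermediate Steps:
W(A, G) = -8 + A + 4*G (W(A, G) = A + (-8 + 4*G) = -8 + A + 4*G)
u(n, X) = -8 + 5*n (u(n, X) = -8 + n + 4*n = -8 + 5*n)
-1125 + (6*(u(3, 5) + 0))*(73 - 43) = -1125 + (6*((-8 + 5*3) + 0))*(73 - 43) = -1125 + (6*((-8 + 15) + 0))*30 = -1125 + (6*(7 + 0))*30 = -1125 + (6*7)*30 = -1125 + 42*30 = -1125 + 1260 = 135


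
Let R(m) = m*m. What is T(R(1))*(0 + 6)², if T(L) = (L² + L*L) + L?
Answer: 108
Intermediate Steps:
R(m) = m²
T(L) = L + 2*L² (T(L) = (L² + L²) + L = 2*L² + L = L + 2*L²)
T(R(1))*(0 + 6)² = (1²*(1 + 2*1²))*(0 + 6)² = (1*(1 + 2*1))*6² = (1*(1 + 2))*36 = (1*3)*36 = 3*36 = 108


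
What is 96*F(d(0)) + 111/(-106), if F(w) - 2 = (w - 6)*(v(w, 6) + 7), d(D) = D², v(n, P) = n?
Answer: -407151/106 ≈ -3841.0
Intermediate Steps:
F(w) = 2 + (-6 + w)*(7 + w) (F(w) = 2 + (w - 6)*(w + 7) = 2 + (-6 + w)*(7 + w))
96*F(d(0)) + 111/(-106) = 96*(-40 + 0² + (0²)²) + 111/(-106) = 96*(-40 + 0 + 0²) + 111*(-1/106) = 96*(-40 + 0 + 0) - 111/106 = 96*(-40) - 111/106 = -3840 - 111/106 = -407151/106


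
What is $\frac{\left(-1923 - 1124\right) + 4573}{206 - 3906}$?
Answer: $- \frac{763}{1850} \approx -0.41243$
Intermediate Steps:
$\frac{\left(-1923 - 1124\right) + 4573}{206 - 3906} = \frac{-3047 + 4573}{-3700} = 1526 \left(- \frac{1}{3700}\right) = - \frac{763}{1850}$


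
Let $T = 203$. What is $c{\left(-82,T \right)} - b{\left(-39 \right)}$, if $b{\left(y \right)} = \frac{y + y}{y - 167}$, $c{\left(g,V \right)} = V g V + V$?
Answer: $- \frac{348030344}{103} \approx -3.3789 \cdot 10^{6}$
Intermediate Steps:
$c{\left(g,V \right)} = V + g V^{2}$ ($c{\left(g,V \right)} = g V^{2} + V = V + g V^{2}$)
$b{\left(y \right)} = \frac{2 y}{-167 + y}$
$c{\left(-82,T \right)} - b{\left(-39 \right)} = 203 \left(1 + 203 \left(-82\right)\right) - 2 \left(-39\right) \frac{1}{-167 - 39} = 203 \left(1 - 16646\right) - 2 \left(-39\right) \frac{1}{-206} = 203 \left(-16645\right) - 2 \left(-39\right) \left(- \frac{1}{206}\right) = -3378935 - \frac{39}{103} = - \frac{348030344}{103}$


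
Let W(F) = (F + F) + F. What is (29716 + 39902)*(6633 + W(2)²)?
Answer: 464282442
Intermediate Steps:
W(F) = 3*F (W(F) = 2*F + F = 3*F)
(29716 + 39902)*(6633 + W(2)²) = (29716 + 39902)*(6633 + (3*2)²) = 69618*(6633 + 6²) = 69618*(6633 + 36) = 69618*6669 = 464282442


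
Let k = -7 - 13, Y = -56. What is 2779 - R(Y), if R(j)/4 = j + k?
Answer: 3083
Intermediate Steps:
k = -20
R(j) = -80 + 4*j (R(j) = 4*(j - 20) = 4*(-20 + j) = -80 + 4*j)
2779 - R(Y) = 2779 - (-80 + 4*(-56)) = 2779 - (-80 - 224) = 2779 - 1*(-304) = 2779 + 304 = 3083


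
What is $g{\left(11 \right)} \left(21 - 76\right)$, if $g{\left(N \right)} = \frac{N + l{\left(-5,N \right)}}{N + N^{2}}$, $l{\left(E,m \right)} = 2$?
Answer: $- \frac{65}{12} \approx -5.4167$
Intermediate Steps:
$g{\left(N \right)} = \frac{2 + N}{N + N^{2}}$ ($g{\left(N \right)} = \frac{N + 2}{N + N^{2}} = \frac{2 + N}{N + N^{2}}$)
$g{\left(11 \right)} \left(21 - 76\right) = \frac{2 + 11}{11 \left(1 + 11\right)} \left(21 - 76\right) = \frac{1}{11} \cdot \frac{1}{12} \cdot 13 \left(-55\right) = \frac{13}{132} \left(-55\right) = - \frac{65}{12}$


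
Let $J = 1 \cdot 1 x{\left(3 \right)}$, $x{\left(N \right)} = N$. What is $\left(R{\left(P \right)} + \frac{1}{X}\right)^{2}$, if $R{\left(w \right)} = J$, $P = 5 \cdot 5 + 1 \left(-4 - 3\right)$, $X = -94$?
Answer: $\frac{78961}{8836} \approx 8.9363$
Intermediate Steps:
$J = 3$ ($J = 1 \cdot 1 \cdot 3 = 1 \cdot 3 = 3$)
$P = 18$ ($P = 25 + 1 \left(-7\right) = 25 - 7 = 18$)
$R{\left(w \right)} = 3$
$\left(R{\left(P \right)} + \frac{1}{X}\right)^{2} = \left(3 + \frac{1}{-94}\right)^{2} = \left(3 - \frac{1}{94}\right)^{2} = \left(\frac{281}{94}\right)^{2} = \frac{78961}{8836}$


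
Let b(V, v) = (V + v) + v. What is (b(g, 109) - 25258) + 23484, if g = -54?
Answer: -1610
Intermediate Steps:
b(V, v) = V + 2*v
(b(g, 109) - 25258) + 23484 = ((-54 + 2*109) - 25258) + 23484 = ((-54 + 218) - 25258) + 23484 = (164 - 25258) + 23484 = -25094 + 23484 = -1610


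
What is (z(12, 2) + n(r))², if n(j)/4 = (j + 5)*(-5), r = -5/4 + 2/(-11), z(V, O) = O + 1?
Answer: 565504/121 ≈ 4673.6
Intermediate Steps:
z(V, O) = 1 + O
r = -63/44 (r = -5*¼ + 2*(-1/11) = -5/4 - 2/11 = -63/44 ≈ -1.4318)
n(j) = -100 - 20*j (n(j) = 4*((j + 5)*(-5)) = 4*((5 + j)*(-5)) = 4*(-25 - 5*j) = -100 - 20*j)
(z(12, 2) + n(r))² = ((1 + 2) + (-100 - 20*(-63/44)))² = (3 + (-100 + 315/11))² = (3 - 785/11)² = (-752/11)² = 565504/121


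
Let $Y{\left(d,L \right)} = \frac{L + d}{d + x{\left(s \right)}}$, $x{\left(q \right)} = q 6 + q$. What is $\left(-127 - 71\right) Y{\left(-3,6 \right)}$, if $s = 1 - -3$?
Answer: $- \frac{594}{25} \approx -23.76$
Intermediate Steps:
$s = 4$ ($s = 1 + 3 = 4$)
$x{\left(q \right)} = 7 q$ ($x{\left(q \right)} = 6 q + q = 7 q$)
$Y{\left(d,L \right)} = \frac{L + d}{28 + d}$ ($Y{\left(d,L \right)} = \frac{L + d}{d + 7 \cdot 4} = \frac{L + d}{d + 28} = \frac{L + d}{28 + d}$)
$\left(-127 - 71\right) Y{\left(-3,6 \right)} = \left(-127 - 71\right) \frac{6 - 3}{28 - 3} = - 198 \cdot \frac{1}{25} \cdot 3 = \left(-198\right) \frac{3}{25} = - \frac{594}{25}$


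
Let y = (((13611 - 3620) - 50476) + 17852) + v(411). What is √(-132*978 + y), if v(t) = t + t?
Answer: I*√150907 ≈ 388.47*I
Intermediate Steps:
v(t) = 2*t
y = -21811 (y = (((13611 - 3620) - 50476) + 17852) + 2*411 = ((9991 - 50476) + 17852) + 822 = (-40485 + 17852) + 822 = -22633 + 822 = -21811)
√(-132*978 + y) = √(-132*978 - 21811) = √(-129096 - 21811) = √(-150907) = I*√150907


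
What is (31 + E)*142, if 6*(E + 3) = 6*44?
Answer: 10224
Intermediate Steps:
E = 41 (E = -3 + (6*44)/6 = -3 + (⅙)*264 = -3 + 44 = 41)
(31 + E)*142 = (31 + 41)*142 = 72*142 = 10224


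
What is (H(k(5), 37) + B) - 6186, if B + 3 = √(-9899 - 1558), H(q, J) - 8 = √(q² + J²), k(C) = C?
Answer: -6181 + √1394 + 3*I*√1273 ≈ -6143.7 + 107.04*I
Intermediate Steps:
H(q, J) = 8 + √(J² + q²) (H(q, J) = 8 + √(q² + J²) = 8 + √(J² + q²))
B = -3 + 3*I*√1273 (B = -3 + √(-9899 - 1558) = -3 + √(-11457) = -3 + 3*I*√1273 ≈ -3.0 + 107.04*I)
(H(k(5), 37) + B) - 6186 = ((8 + √(37² + 5²)) + (-3 + 3*I*√1273)) - 6186 = ((8 + √(1369 + 25)) + (-3 + 3*I*√1273)) - 6186 = ((8 + √1394) + (-3 + 3*I*√1273)) - 6186 = (5 + √1394 + 3*I*√1273) - 6186 = -6181 + √1394 + 3*I*√1273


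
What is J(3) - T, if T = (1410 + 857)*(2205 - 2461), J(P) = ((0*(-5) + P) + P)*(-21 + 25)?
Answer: 580376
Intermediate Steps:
J(P) = 8*P (J(P) = ((0 + P) + P)*4 = (P + P)*4 = (2*P)*4 = 8*P)
T = -580352 (T = 2267*(-256) = -580352)
J(3) - T = 8*3 - 1*(-580352) = 24 + 580352 = 580376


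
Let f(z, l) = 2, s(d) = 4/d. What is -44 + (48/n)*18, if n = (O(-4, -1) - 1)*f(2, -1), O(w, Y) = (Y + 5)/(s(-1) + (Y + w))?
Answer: -4460/13 ≈ -343.08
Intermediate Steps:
O(w, Y) = (5 + Y)/(-4 + Y + w) (O(w, Y) = (Y + 5)/(4/(-1) + (Y + w)) = (5 + Y)/(4*(-1) + (Y + w)) = (5 + Y)/(-4 + (Y + w)) = (5 + Y)/(-4 + Y + w))
n = -26/9 (n = ((5 - 1)/(-4 - 1 - 4) - 1)*2 = (4/(-9) - 1)*2 = (-⅑*4 - 1)*2 = (-4/9 - 1)*2 = -13/9*2 = -26/9 ≈ -2.8889)
-44 + (48/n)*18 = -44 + (48/(-26/9))*18 = -44 + (48*(-9/26))*18 = -44 - 216/13*18 = -44 - 3888/13 = -4460/13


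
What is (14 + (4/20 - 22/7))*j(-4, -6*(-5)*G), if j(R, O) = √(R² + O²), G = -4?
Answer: 1548*√901/35 ≈ 1327.6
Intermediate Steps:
j(R, O) = √(O² + R²)
(14 + (4/20 - 22/7))*j(-4, -6*(-5)*G) = (14 + (4/20 - 22/7))*√((-6*(-5)*(-4))² + (-4)²) = (14 + (4*(1/20) - 22*⅐))*√((-(-30)*(-4))² + 16) = (14 + (⅕ - 22/7))*√((-1*120)² + 16) = (14 - 103/35)*√((-120)² + 16) = 387*√(14400 + 16)/35 = 387*√14416/35 = 387*(4*√901)/35 = 1548*√901/35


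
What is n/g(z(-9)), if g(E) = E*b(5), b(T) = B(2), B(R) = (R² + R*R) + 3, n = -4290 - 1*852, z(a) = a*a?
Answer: -1714/297 ≈ -5.7710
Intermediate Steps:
z(a) = a²
n = -5142 (n = -4290 - 852 = -5142)
B(R) = 3 + 2*R² (B(R) = (R² + R²) + 3 = 2*R² + 3 = 3 + 2*R²)
b(T) = 11 (b(T) = 3 + 2*2² = 3 + 2*4 = 3 + 8 = 11)
g(E) = 11*E (g(E) = E*11 = 11*E)
n/g(z(-9)) = -5142/(11*(-9)²) = -5142/(11*81) = -5142/891 = -5142*1/891 = -1714/297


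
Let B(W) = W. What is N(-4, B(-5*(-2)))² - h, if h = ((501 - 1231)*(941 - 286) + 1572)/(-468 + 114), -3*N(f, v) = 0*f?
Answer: -238289/177 ≈ -1346.3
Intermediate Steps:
N(f, v) = 0 (N(f, v) = -0*f = -⅓*0 = 0)
h = 238289/177 (h = (-730*655 + 1572)/(-354) = (-478150 + 1572)*(-1/354) = -476578*(-1/354) = 238289/177 ≈ 1346.3)
N(-4, B(-5*(-2)))² - h = 0² - 1*238289/177 = 0 - 238289/177 = -238289/177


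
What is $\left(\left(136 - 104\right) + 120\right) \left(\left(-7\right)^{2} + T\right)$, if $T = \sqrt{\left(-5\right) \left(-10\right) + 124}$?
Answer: $7448 + 152 \sqrt{174} \approx 9453.0$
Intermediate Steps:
$T = \sqrt{174}$ ($T = \sqrt{50 + 124} = \sqrt{174} \approx 13.191$)
$\left(\left(136 - 104\right) + 120\right) \left(\left(-7\right)^{2} + T\right) = \left(\left(136 - 104\right) + 120\right) \left(\left(-7\right)^{2} + \sqrt{174}\right) = \left(32 + 120\right) \left(49 + \sqrt{174}\right) = 152 \left(49 + \sqrt{174}\right) = 7448 + 152 \sqrt{174}$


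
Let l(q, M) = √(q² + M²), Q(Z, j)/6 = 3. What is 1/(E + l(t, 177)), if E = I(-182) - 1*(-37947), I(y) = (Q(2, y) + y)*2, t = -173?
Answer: 37619/1415127903 - √61258/1415127903 ≈ 2.6409e-5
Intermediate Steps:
Q(Z, j) = 18 (Q(Z, j) = 6*3 = 18)
I(y) = 36 + 2*y (I(y) = (18 + y)*2 = 36 + 2*y)
l(q, M) = √(M² + q²)
E = 37619 (E = (36 + 2*(-182)) - 1*(-37947) = (36 - 364) + 37947 = -328 + 37947 = 37619)
1/(E + l(t, 177)) = 1/(37619 + √(177² + (-173)²)) = 1/(37619 + √(31329 + 29929)) = 1/(37619 + √61258)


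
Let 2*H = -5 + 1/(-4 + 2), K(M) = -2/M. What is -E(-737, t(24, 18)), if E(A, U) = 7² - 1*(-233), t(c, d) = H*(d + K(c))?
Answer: -282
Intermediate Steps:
H = -11/4 (H = (-5 + 1/(-4 + 2))/2 = (-5 + 1/(-2))/2 = (-5 - ½)/2 = (½)*(-11/2) = -11/4 ≈ -2.7500)
t(c, d) = -11*d/4 + 11/(2*c) (t(c, d) = -11*(d - 2/c)/4 = -11*d/4 + 11/(2*c))
E(A, U) = 282 (E(A, U) = 49 + 233 = 282)
-E(-737, t(24, 18)) = -1*282 = -282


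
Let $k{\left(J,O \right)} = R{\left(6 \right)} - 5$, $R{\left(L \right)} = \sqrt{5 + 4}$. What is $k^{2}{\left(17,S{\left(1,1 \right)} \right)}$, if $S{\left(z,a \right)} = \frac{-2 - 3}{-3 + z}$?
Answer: $4$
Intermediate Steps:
$R{\left(L \right)} = 3$ ($R{\left(L \right)} = \sqrt{9} = 3$)
$S{\left(z,a \right)} = - \frac{5}{-3 + z}$
$k{\left(J,O \right)} = -2$ ($k{\left(J,O \right)} = 3 - 5 = -2$)
$k^{2}{\left(17,S{\left(1,1 \right)} \right)} = \left(-2\right)^{2} = 4$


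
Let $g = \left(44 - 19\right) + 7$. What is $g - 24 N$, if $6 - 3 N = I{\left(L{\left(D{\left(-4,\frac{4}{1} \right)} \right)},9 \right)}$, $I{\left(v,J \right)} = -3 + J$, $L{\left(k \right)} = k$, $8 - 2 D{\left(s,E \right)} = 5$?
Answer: $32$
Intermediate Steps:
$D{\left(s,E \right)} = \frac{3}{2}$ ($D{\left(s,E \right)} = 4 - \frac{5}{2} = \frac{3}{2}$)
$N = 0$ ($N = 2 - \frac{-3 + 9}{3} = 2 - 2 = 0$)
$g = 32$ ($g = 25 + 7 = 32$)
$g - 24 N = 32 - 0 = 32 + 0 = 32$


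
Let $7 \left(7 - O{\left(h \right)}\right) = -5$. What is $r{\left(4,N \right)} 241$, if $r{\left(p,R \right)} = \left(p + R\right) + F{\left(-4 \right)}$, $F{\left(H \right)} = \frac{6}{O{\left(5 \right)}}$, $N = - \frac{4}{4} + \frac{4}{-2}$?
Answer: $\frac{3856}{9} \approx 428.44$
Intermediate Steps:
$O{\left(h \right)} = \frac{54}{7}$ ($O{\left(h \right)} = 7 - - \frac{5}{7} = 7 + \frac{5}{7} = \frac{54}{7}$)
$N = -3$ ($N = \left(-4\right) \frac{1}{4} + 4 \left(- \frac{1}{2}\right) = -1 - 2 = -3$)
$F{\left(H \right)} = \frac{7}{9}$ ($F{\left(H \right)} = \frac{6}{\frac{54}{7}} = 6 \cdot \frac{7}{54} = \frac{7}{9}$)
$r{\left(p,R \right)} = \frac{7}{9} + R + p$ ($r{\left(p,R \right)} = \left(p + R\right) + \frac{7}{9} = \left(R + p\right) + \frac{7}{9} = \frac{7}{9} + R + p$)
$r{\left(4,N \right)} 241 = \left(\frac{7}{9} - 3 + 4\right) 241 = \frac{16}{9} \cdot 241 = \frac{3856}{9}$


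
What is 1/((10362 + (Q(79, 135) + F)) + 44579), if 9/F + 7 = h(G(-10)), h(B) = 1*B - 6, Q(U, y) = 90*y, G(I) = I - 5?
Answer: 28/1878539 ≈ 1.4905e-5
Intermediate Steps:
G(I) = -5 + I
h(B) = -6 + B (h(B) = B - 6 = -6 + B)
F = -9/28 (F = 9/(-7 + (-6 + (-5 - 10))) = 9/(-7 + (-6 - 15)) = 9/(-7 - 21) = 9/(-28) = 9*(-1/28) = -9/28 ≈ -0.32143)
1/((10362 + (Q(79, 135) + F)) + 44579) = 1/((10362 + (90*135 - 9/28)) + 44579) = 1/((10362 + (12150 - 9/28)) + 44579) = 1/((10362 + 340191/28) + 44579) = 1/(630327/28 + 44579) = 1/(1878539/28) = 28/1878539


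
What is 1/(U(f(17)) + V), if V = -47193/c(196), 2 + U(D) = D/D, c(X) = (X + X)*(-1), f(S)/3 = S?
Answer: 392/46801 ≈ 0.0083759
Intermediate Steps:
f(S) = 3*S
c(X) = -2*X (c(X) = (2*X)*(-1) = -2*X)
U(D) = -1 (U(D) = -2 + D/D = -2 + 1 = -1)
V = 47193/392 (V = -47193/((-2*196)) = -47193/(-392) = -47193*(-1/392) = 47193/392 ≈ 120.39)
1/(U(f(17)) + V) = 1/(-1 + 47193/392) = 1/(46801/392) = 392/46801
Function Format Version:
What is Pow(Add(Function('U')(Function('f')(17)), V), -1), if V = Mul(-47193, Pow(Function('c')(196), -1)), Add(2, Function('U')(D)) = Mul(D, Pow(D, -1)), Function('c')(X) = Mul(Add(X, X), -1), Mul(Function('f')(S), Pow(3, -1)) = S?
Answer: Rational(392, 46801) ≈ 0.0083759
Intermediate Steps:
Function('f')(S) = Mul(3, S)
Function('c')(X) = Mul(-2, X) (Function('c')(X) = Mul(Mul(2, X), -1) = Mul(-2, X))
Function('U')(D) = -1 (Function('U')(D) = Add(-2, Mul(D, Pow(D, -1))) = Add(-2, 1) = -1)
V = Rational(47193, 392) (V = Mul(-47193, Pow(Mul(-2, 196), -1)) = Mul(-47193, Pow(-392, -1)) = Mul(-47193, Rational(-1, 392)) = Rational(47193, 392) ≈ 120.39)
Pow(Add(Function('U')(Function('f')(17)), V), -1) = Pow(Add(-1, Rational(47193, 392)), -1) = Pow(Rational(46801, 392), -1) = Rational(392, 46801)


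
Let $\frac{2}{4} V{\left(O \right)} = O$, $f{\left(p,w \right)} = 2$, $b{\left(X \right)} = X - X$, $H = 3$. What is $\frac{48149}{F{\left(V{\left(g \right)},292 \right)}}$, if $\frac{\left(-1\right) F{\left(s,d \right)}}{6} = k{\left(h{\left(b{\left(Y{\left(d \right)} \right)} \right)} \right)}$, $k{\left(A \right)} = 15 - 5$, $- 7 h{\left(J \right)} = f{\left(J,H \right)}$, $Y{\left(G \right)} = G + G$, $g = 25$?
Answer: $- \frac{48149}{60} \approx -802.48$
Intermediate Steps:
$Y{\left(G \right)} = 2 G$
$b{\left(X \right)} = 0$
$h{\left(J \right)} = - \frac{2}{7}$ ($h{\left(J \right)} = \left(- \frac{1}{7}\right) 2 = - \frac{2}{7}$)
$V{\left(O \right)} = 2 O$
$k{\left(A \right)} = 10$
$F{\left(s,d \right)} = -60$ ($F{\left(s,d \right)} = \left(-6\right) 10 = -60$)
$\frac{48149}{F{\left(V{\left(g \right)},292 \right)}} = \frac{48149}{-60} = 48149 \left(- \frac{1}{60}\right) = - \frac{48149}{60}$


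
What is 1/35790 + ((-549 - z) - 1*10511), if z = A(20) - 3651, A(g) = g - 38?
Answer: -264523889/35790 ≈ -7391.0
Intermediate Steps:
A(g) = -38 + g
z = -3669 (z = (-38 + 20) - 3651 = -18 - 3651 = -3669)
1/35790 + ((-549 - z) - 1*10511) = 1/35790 + ((-549 - 1*(-3669)) - 1*10511) = 1/35790 + ((-549 + 3669) - 10511) = 1/35790 + (3120 - 10511) = 1/35790 - 7391 = -264523889/35790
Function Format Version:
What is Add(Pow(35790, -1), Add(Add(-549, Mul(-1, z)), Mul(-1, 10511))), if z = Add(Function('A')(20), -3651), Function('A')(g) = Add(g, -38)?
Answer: Rational(-264523889, 35790) ≈ -7391.0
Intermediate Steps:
Function('A')(g) = Add(-38, g)
z = -3669 (z = Add(Add(-38, 20), -3651) = Add(-18, -3651) = -3669)
Add(Pow(35790, -1), Add(Add(-549, Mul(-1, z)), Mul(-1, 10511))) = Add(Pow(35790, -1), Add(Add(-549, Mul(-1, -3669)), Mul(-1, 10511))) = Add(Rational(1, 35790), Add(Add(-549, 3669), -10511)) = Add(Rational(1, 35790), Add(3120, -10511)) = Add(Rational(1, 35790), -7391) = Rational(-264523889, 35790)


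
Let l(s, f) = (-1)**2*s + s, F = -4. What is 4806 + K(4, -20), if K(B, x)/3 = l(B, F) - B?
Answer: 4818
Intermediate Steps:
l(s, f) = 2*s (l(s, f) = 1*s + s = s + s = 2*s)
K(B, x) = 3*B (K(B, x) = 3*(2*B - B) = 3*B)
4806 + K(4, -20) = 4806 + 3*4 = 4806 + 12 = 4818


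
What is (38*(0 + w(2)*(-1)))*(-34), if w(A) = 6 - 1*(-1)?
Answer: 9044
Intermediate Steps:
w(A) = 7 (w(A) = 6 + 1 = 7)
(38*(0 + w(2)*(-1)))*(-34) = (38*(0 + 7*(-1)))*(-34) = (38*(0 - 7))*(-34) = (38*(-7))*(-34) = -266*(-34) = 9044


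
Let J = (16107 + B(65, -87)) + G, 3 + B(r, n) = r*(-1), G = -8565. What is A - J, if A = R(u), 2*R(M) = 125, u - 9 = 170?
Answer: -14823/2 ≈ -7411.5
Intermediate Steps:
u = 179 (u = 9 + 170 = 179)
R(M) = 125/2 (R(M) = (½)*125 = 125/2)
B(r, n) = -3 - r (B(r, n) = -3 + r*(-1) = -3 - r)
A = 125/2 ≈ 62.500
J = 7474 (J = (16107 + (-3 - 1*65)) - 8565 = (16107 + (-3 - 65)) - 8565 = (16107 - 68) - 8565 = 16039 - 8565 = 7474)
A - J = 125/2 - 1*7474 = 125/2 - 7474 = -14823/2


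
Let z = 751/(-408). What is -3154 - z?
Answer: -1286081/408 ≈ -3152.2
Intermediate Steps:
z = -751/408 (z = 751*(-1/408) = -751/408 ≈ -1.8407)
-3154 - z = -3154 - 1*(-751/408) = -3154 + 751/408 = -1286081/408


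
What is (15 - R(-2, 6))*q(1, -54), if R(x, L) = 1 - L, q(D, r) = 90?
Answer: 1800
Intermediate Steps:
(15 - R(-2, 6))*q(1, -54) = (15 - (1 - 1*6))*90 = (15 - (1 - 6))*90 = (15 - 1*(-5))*90 = (15 + 5)*90 = 20*90 = 1800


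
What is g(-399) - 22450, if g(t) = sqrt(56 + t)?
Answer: -22450 + 7*I*sqrt(7) ≈ -22450.0 + 18.52*I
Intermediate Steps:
g(-399) - 22450 = sqrt(56 - 399) - 22450 = sqrt(-343) - 22450 = 7*I*sqrt(7) - 22450 = -22450 + 7*I*sqrt(7)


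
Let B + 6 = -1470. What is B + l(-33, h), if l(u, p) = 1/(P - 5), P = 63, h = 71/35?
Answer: -85607/58 ≈ -1476.0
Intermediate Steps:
h = 71/35 (h = 71*(1/35) = 71/35 ≈ 2.0286)
B = -1476 (B = -6 - 1470 = -1476)
l(u, p) = 1/58 (l(u, p) = 1/(63 - 5) = 1/58)
B + l(-33, h) = -1476 + 1/58 = -85607/58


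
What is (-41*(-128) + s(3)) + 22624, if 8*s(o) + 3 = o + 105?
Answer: 223081/8 ≈ 27885.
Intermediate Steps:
s(o) = 51/4 + o/8 (s(o) = -3/8 + (o + 105)/8 = -3/8 + (105 + o)/8 = -3/8 + (105/8 + o/8) = 51/4 + o/8)
(-41*(-128) + s(3)) + 22624 = (-41*(-128) + (51/4 + (1/8)*3)) + 22624 = (5248 + (51/4 + 3/8)) + 22624 = (5248 + 105/8) + 22624 = 42089/8 + 22624 = 223081/8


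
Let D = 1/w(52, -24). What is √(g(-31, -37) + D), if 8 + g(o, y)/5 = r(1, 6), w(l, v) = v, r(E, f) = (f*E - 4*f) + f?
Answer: 49*I*√6/12 ≈ 10.002*I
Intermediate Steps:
r(E, f) = -3*f + E*f (r(E, f) = (E*f - 4*f) + f = (-4*f + E*f) + f = -3*f + E*f)
g(o, y) = -100 (g(o, y) = -40 + 5*(6*(-3 + 1)) = -40 + 5*(6*(-2)) = -40 + 5*(-12) = -40 - 60 = -100)
D = -1/24 (D = 1/(-24) = -1/24 ≈ -0.041667)
√(g(-31, -37) + D) = √(-100 - 1/24) = √(-2401/24) = 49*I*√6/12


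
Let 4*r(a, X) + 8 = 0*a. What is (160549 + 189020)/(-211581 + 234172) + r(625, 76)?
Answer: 304387/22591 ≈ 13.474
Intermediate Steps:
r(a, X) = -2 (r(a, X) = -2 + (0*a)/4 = -2 + (¼)*0 = -2 + 0 = -2)
(160549 + 189020)/(-211581 + 234172) + r(625, 76) = (160549 + 189020)/(-211581 + 234172) - 2 = 349569/22591 - 2 = 304387/22591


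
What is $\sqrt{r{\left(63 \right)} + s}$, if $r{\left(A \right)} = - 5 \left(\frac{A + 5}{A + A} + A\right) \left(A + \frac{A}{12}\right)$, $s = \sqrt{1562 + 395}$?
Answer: $\frac{\sqrt{-780585 + 36 \sqrt{1957}}}{6} \approx 147.1 i$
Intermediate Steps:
$s = \sqrt{1957} \approx 44.238$
$r{\left(A \right)} = \frac{13 A \left(- 5 A - \frac{5 \left(5 + A\right)}{2 A}\right)}{12}$ ($r{\left(A \right)} = - 5 \left(\frac{5 + A}{2 A} + A\right) \left(A + A \frac{1}{12}\right) = - 5 \left(\left(5 + A\right) \frac{1}{2 A} + A\right) \left(A + \frac{A}{12}\right) = - 5 \left(\frac{5 + A}{2 A} + A\right) \frac{13 A}{12} = - 5 \left(A + \frac{5 + A}{2 A}\right) \frac{13 A}{12} = \left(- 5 A - \frac{5 \left(5 + A\right)}{2 A}\right) \frac{13 A}{12} = \frac{13 A \left(- 5 A - \frac{5 \left(5 + A\right)}{2 A}\right)}{12}$)
$\sqrt{r{\left(63 \right)} + s} = \sqrt{\left(- \frac{325}{24} - \frac{65 \cdot 63^{2}}{12} - \frac{1365}{8}\right) + \sqrt{1957}} = \sqrt{\left(- \frac{325}{24} - \frac{85995}{4} - \frac{1365}{8}\right) + \sqrt{1957}} = \sqrt{- \frac{260195}{12} + \sqrt{1957}}$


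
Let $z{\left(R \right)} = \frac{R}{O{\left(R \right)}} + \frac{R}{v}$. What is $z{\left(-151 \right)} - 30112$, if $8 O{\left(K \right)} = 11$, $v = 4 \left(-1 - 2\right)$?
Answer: $- \frac{3987619}{132} \approx -30209.0$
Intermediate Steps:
$v = -12$ ($v = 4 \left(-1 + \left(-4 + 2\right)\right) = 4 \left(-1 - 2\right) = 4 \left(-3\right) = -12$)
$O{\left(K \right)} = \frac{11}{8}$ ($O{\left(K \right)} = \frac{1}{8} \cdot 11 = \frac{11}{8}$)
$z{\left(R \right)} = \frac{85 R}{132}$ ($z{\left(R \right)} = \frac{R}{\frac{11}{8}} + \frac{R}{-12} = R \frac{8}{11} + R \left(- \frac{1}{12}\right) = \frac{8 R}{11} - \frac{R}{12} = \frac{85 R}{132}$)
$z{\left(-151 \right)} - 30112 = \frac{85}{132} \left(-151\right) - 30112 = - \frac{12835}{132} - 30112 = - \frac{3987619}{132}$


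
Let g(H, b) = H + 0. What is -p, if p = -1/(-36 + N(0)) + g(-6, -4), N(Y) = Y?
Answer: 215/36 ≈ 5.9722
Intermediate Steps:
g(H, b) = H
p = -215/36 (p = -1/(-36 + 0) - 6 = -1/(-36) - 6 = -1*(-1/36) - 6 = 1/36 - 6 = -215/36 ≈ -5.9722)
-p = -1*(-215/36) = 215/36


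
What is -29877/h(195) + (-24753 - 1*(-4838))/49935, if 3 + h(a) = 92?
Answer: -298736086/888843 ≈ -336.10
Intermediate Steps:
h(a) = 89 (h(a) = -3 + 92 = 89)
-29877/h(195) + (-24753 - 1*(-4838))/49935 = -29877/89 + (-24753 - 1*(-4838))/49935 = -29877*1/89 + (-24753 + 4838)*(1/49935) = -29877/89 - 19915*1/49935 = -29877/89 - 3983/9987 = -298736086/888843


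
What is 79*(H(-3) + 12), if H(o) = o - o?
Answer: 948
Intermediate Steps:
H(o) = 0
79*(H(-3) + 12) = 79*(0 + 12) = 79*12 = 948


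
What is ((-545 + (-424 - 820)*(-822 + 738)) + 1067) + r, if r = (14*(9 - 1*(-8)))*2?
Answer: 105494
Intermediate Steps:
r = 476 (r = (14*(9 + 8))*2 = (14*17)*2 = 238*2 = 476)
((-545 + (-424 - 820)*(-822 + 738)) + 1067) + r = ((-545 + (-424 - 820)*(-822 + 738)) + 1067) + 476 = ((-545 - 1244*(-84)) + 1067) + 476 = ((-545 + 104496) + 1067) + 476 = (103951 + 1067) + 476 = 105018 + 476 = 105494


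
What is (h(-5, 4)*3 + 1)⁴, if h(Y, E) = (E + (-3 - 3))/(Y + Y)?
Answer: 4096/625 ≈ 6.5536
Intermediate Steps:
h(Y, E) = (-6 + E)/(2*Y) (h(Y, E) = (E - 6)/((2*Y)) = (-6 + E)*(1/(2*Y)) = (-6 + E)/(2*Y))
(h(-5, 4)*3 + 1)⁴ = (((½)*(-6 + 4)/(-5))*3 + 1)⁴ = (((½)*(-⅕)*(-2))*3 + 1)⁴ = ((⅕)*3 + 1)⁴ = (⅗ + 1)⁴ = (8/5)⁴ = 4096/625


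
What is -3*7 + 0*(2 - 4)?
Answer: -21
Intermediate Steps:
-3*7 + 0*(2 - 4) = -21 + 0*(-2) = -21 + 0 = -21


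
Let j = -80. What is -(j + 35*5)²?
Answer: -9025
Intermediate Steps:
-(j + 35*5)² = -(-80 + 35*5)² = -(-80 + 175)² = -1*95² = -1*9025 = -9025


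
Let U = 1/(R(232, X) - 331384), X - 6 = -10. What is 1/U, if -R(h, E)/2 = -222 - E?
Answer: -330948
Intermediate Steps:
X = -4 (X = 6 - 10 = -4)
R(h, E) = 444 + 2*E (R(h, E) = -2*(-222 - E) = 444 + 2*E)
U = -1/330948 (U = 1/((444 + 2*(-4)) - 331384) = 1/((444 - 8) - 331384) = 1/(436 - 331384) = 1/(-330948) = -1/330948 ≈ -3.0216e-6)
1/U = 1/(-1/330948) = -330948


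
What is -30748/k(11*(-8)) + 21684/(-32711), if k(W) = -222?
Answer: 500491990/3630921 ≈ 137.84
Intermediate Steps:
-30748/k(11*(-8)) + 21684/(-32711) = -30748/(-222) + 21684/(-32711) = -30748*(-1/222) + 21684*(-1/32711) = 15374/111 - 21684/32711 = 500491990/3630921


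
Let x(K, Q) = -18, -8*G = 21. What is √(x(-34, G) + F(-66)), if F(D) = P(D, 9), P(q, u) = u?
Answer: 3*I ≈ 3.0*I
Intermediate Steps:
G = -21/8 (G = -⅛*21 = -21/8 ≈ -2.6250)
F(D) = 9
√(x(-34, G) + F(-66)) = √(-18 + 9) = √(-9) = 3*I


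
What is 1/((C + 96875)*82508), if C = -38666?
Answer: 1/4802708172 ≈ 2.0822e-10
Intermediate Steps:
1/((C + 96875)*82508) = 1/((-38666 + 96875)*82508) = (1/82508)/58209 = (1/58209)*(1/82508) = 1/4802708172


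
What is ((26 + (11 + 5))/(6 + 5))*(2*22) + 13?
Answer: 181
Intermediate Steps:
((26 + (11 + 5))/(6 + 5))*(2*22) + 13 = ((26 + 16)/11)*44 + 13 = (42*(1/11))*44 + 13 = (42/11)*44 + 13 = 168 + 13 = 181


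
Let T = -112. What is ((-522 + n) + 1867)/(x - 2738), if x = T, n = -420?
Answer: -37/114 ≈ -0.32456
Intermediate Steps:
x = -112
((-522 + n) + 1867)/(x - 2738) = ((-522 - 420) + 1867)/(-112 - 2738) = (-942 + 1867)/(-2850) = 925*(-1/2850) = -37/114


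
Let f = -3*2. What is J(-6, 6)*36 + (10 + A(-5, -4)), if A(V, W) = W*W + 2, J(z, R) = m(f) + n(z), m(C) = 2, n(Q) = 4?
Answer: 244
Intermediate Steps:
f = -6
J(z, R) = 6 (J(z, R) = 2 + 4 = 6)
A(V, W) = 2 + W² (A(V, W) = W² + 2 = 2 + W²)
J(-6, 6)*36 + (10 + A(-5, -4)) = 6*36 + (10 + (2 + (-4)²)) = 216 + (10 + (2 + 16)) = 216 + (10 + 18) = 216 + 28 = 244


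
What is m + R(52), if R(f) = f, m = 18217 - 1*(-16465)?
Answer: 34734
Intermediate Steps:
m = 34682 (m = 18217 + 16465 = 34682)
m + R(52) = 34682 + 52 = 34734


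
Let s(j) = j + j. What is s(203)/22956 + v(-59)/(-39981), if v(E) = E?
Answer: 2931115/152967306 ≈ 0.019162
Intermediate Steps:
s(j) = 2*j
s(203)/22956 + v(-59)/(-39981) = (2*203)/22956 - 59/(-39981) = 406*(1/22956) - 59*(-1/39981) = 203/11478 + 59/39981 = 2931115/152967306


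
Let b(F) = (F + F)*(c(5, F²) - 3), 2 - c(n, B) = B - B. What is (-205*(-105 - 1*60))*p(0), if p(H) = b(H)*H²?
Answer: 0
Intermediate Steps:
c(n, B) = 2 (c(n, B) = 2 - (B - B) = 2 - 1*0 = 2 + 0 = 2)
b(F) = -2*F (b(F) = (F + F)*(2 - 3) = (2*F)*(-1) = -2*F)
p(H) = -2*H³ (p(H) = (-2*H)*H² = -2*H³)
(-205*(-105 - 1*60))*p(0) = (-205*(-105 - 1*60))*(-2*0³) = (-205*(-105 - 60))*(-2*0) = -205*(-165)*0 = 33825*0 = 0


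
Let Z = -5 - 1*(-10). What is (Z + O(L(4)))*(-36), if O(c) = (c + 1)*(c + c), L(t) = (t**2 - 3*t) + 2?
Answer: -3204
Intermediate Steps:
Z = 5 (Z = -5 + 10 = 5)
L(t) = 2 + t**2 - 3*t
O(c) = 2*c*(1 + c) (O(c) = (1 + c)*(2*c) = 2*c*(1 + c))
(Z + O(L(4)))*(-36) = (5 + 2*(2 + 4**2 - 3*4)*(1 + (2 + 4**2 - 3*4)))*(-36) = (5 + 2*(2 + 16 - 12)*(1 + (2 + 16 - 12)))*(-36) = (5 + 2*6*(1 + 6))*(-36) = (5 + 2*6*7)*(-36) = (5 + 84)*(-36) = 89*(-36) = -3204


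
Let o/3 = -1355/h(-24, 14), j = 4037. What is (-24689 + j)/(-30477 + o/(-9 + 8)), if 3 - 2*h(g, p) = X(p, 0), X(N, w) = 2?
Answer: 6884/7449 ≈ 0.92415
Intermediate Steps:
h(g, p) = ½ (h(g, p) = 3/2 - ½*2 = 3/2 - 1 = ½)
o = -8130 (o = 3*(-1355/½) = 3*(-1355*2) = 3*(-2710) = -8130)
(-24689 + j)/(-30477 + o/(-9 + 8)) = (-24689 + 4037)/(-30477 - 8130/(-9 + 8)) = -20652/(-30477 - 8130/(-1)) = -20652/(-30477 - 1*(-8130)) = -20652/(-30477 + 8130) = -20652/(-22347) = -20652*(-1/22347) = 6884/7449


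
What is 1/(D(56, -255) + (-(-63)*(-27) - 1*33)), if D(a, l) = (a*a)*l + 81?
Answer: -1/801333 ≈ -1.2479e-6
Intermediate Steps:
D(a, l) = 81 + l*a**2 (D(a, l) = a**2*l + 81 = l*a**2 + 81 = 81 + l*a**2)
1/(D(56, -255) + (-(-63)*(-27) - 1*33)) = 1/((81 - 255*56**2) + (-(-63)*(-27) - 1*33)) = 1/((81 - 255*3136) + (-63*27 - 33)) = 1/((81 - 799680) + (-1701 - 33)) = 1/(-799599 - 1734) = 1/(-801333) = -1/801333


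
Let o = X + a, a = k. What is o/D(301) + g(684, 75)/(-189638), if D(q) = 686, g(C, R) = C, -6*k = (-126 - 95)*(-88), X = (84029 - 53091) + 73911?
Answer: 28902308201/195137502 ≈ 148.11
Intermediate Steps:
X = 104849 (X = 30938 + 73911 = 104849)
k = -9724/3 (k = -(-126 - 95)*(-88)/6 = -(-221)*(-88)/6 = -⅙*19448 = -9724/3 ≈ -3241.3)
a = -9724/3 ≈ -3241.3
o = 304823/3 (o = 104849 - 9724/3 = 304823/3 ≈ 1.0161e+5)
o/D(301) + g(684, 75)/(-189638) = (304823/3)/686 + 684/(-189638) = (304823/3)*(1/686) + 684*(-1/189638) = 304823/2058 - 342/94819 = 28902308201/195137502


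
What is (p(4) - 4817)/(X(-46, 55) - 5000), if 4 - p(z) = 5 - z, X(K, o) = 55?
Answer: 4814/4945 ≈ 0.97351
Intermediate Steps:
p(z) = -1 + z (p(z) = 4 - (5 - z) = 4 + (-5 + z) = -1 + z)
(p(4) - 4817)/(X(-46, 55) - 5000) = ((-1 + 4) - 4817)/(55 - 5000) = (3 - 4817)/(-4945) = -4814*(-1/4945) = 4814/4945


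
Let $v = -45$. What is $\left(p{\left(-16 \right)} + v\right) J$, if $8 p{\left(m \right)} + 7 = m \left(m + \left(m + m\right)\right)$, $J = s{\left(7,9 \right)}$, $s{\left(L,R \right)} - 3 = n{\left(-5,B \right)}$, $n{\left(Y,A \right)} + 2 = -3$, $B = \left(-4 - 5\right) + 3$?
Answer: $- \frac{401}{4} \approx -100.25$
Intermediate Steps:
$B = -6$ ($B = -9 + 3 = -6$)
$n{\left(Y,A \right)} = -5$ ($n{\left(Y,A \right)} = -2 - 3 = -5$)
$s{\left(L,R \right)} = -2$ ($s{\left(L,R \right)} = 3 - 5 = -2$)
$J = -2$
$p{\left(m \right)} = - \frac{7}{8} + \frac{3 m^{2}}{8}$ ($p{\left(m \right)} = - \frac{7}{8} + \frac{m \left(m + \left(m + m\right)\right)}{8} = - \frac{7}{8} + \frac{m \left(m + 2 m\right)}{8} = - \frac{7}{8} + \frac{m 3 m}{8} = - \frac{7}{8} + \frac{3 m^{2}}{8}$)
$\left(p{\left(-16 \right)} + v\right) J = \left(\left(- \frac{7}{8} + \frac{3 \left(-16\right)^{2}}{8}\right) - 45\right) \left(-2\right) = \left(\left(- \frac{7}{8} + \frac{3}{8} \cdot 256\right) - 45\right) \left(-2\right) = \left(\left(- \frac{7}{8} + 96\right) - 45\right) \left(-2\right) = \left(\frac{761}{8} - 45\right) \left(-2\right) = \frac{401}{8} \left(-2\right) = - \frac{401}{4}$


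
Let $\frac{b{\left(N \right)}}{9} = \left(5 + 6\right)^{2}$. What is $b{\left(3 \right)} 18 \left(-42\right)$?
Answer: $-823284$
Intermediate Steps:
$b{\left(N \right)} = 1089$ ($b{\left(N \right)} = 9 \left(5 + 6\right)^{2} = 9 \cdot 11^{2} = 9 \cdot 121 = 1089$)
$b{\left(3 \right)} 18 \left(-42\right) = 1089 \cdot 18 \left(-42\right) = 19602 \left(-42\right) = -823284$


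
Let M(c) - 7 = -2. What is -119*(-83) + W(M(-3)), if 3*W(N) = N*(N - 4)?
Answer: 29636/3 ≈ 9878.7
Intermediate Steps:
M(c) = 5 (M(c) = 7 - 2 = 5)
W(N) = N*(-4 + N)/3 (W(N) = (N*(N - 4))/3 = (N*(-4 + N))/3 = N*(-4 + N)/3)
-119*(-83) + W(M(-3)) = -119*(-83) + (⅓)*5*(-4 + 5) = 9877 + (⅓)*5*1 = 9877 + 5/3 = 29636/3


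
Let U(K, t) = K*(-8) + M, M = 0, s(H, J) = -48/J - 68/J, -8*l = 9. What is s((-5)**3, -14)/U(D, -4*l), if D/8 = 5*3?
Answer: -29/3360 ≈ -0.0086309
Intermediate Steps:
l = -9/8 (l = -1/8*9 = -9/8 ≈ -1.1250)
s(H, J) = -116/J
D = 120 (D = 8*(5*3) = 8*15 = 120)
U(K, t) = -8*K (U(K, t) = K*(-8) + 0 = -8*K + 0 = -8*K)
s((-5)**3, -14)/U(D, -4*l) = (-116/(-14))/((-8*120)) = -116*(-1/14)/(-960) = (58/7)*(-1/960) = -29/3360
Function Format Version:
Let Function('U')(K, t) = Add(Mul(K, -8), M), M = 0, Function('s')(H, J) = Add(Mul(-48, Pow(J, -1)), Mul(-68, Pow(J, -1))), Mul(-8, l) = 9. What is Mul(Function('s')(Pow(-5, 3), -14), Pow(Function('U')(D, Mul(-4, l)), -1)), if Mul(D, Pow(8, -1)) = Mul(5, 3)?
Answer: Rational(-29, 3360) ≈ -0.0086309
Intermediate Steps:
l = Rational(-9, 8) (l = Mul(Rational(-1, 8), 9) = Rational(-9, 8) ≈ -1.1250)
Function('s')(H, J) = Mul(-116, Pow(J, -1))
D = 120 (D = Mul(8, Mul(5, 3)) = Mul(8, 15) = 120)
Function('U')(K, t) = Mul(-8, K) (Function('U')(K, t) = Add(Mul(K, -8), 0) = Add(Mul(-8, K), 0) = Mul(-8, K))
Mul(Function('s')(Pow(-5, 3), -14), Pow(Function('U')(D, Mul(-4, l)), -1)) = Mul(Mul(-116, Pow(-14, -1)), Pow(Mul(-8, 120), -1)) = Mul(Mul(-116, Rational(-1, 14)), Pow(-960, -1)) = Mul(Rational(58, 7), Rational(-1, 960)) = Rational(-29, 3360)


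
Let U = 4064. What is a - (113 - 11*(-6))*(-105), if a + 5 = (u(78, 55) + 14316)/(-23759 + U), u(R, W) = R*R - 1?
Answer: 370048651/19695 ≈ 18789.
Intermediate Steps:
u(R, W) = -1 + R² (u(R, W) = R² - 1 = -1 + R²)
a = -118874/19695 (a = -5 + ((-1 + 78²) + 14316)/(-23759 + 4064) = -5 + ((-1 + 6084) + 14316)/(-19695) = -5 + (6083 + 14316)*(-1/19695) = -5 + 20399*(-1/19695) = -5 - 20399/19695 = -118874/19695 ≈ -6.0357)
a - (113 - 11*(-6))*(-105) = -118874/19695 - (113 - 11*(-6))*(-105) = -118874/19695 - (113 + 66)*(-105) = -118874/19695 - 179*(-105) = -118874/19695 - 1*(-18795) = -118874/19695 + 18795 = 370048651/19695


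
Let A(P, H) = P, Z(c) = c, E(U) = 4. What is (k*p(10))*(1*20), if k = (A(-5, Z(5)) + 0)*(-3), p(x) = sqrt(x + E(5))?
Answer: 300*sqrt(14) ≈ 1122.5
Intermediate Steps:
p(x) = sqrt(4 + x) (p(x) = sqrt(x + 4) = sqrt(4 + x))
k = 15 (k = (-5 + 0)*(-3) = -5*(-3) = 15)
(k*p(10))*(1*20) = (15*sqrt(4 + 10))*(1*20) = (15*sqrt(14))*20 = 300*sqrt(14)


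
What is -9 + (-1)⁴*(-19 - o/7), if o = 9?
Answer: -205/7 ≈ -29.286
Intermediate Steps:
-9 + (-1)⁴*(-19 - o/7) = -9 + (-1)⁴*(-19 - 9/7) = -9 + 1*(-19 - 9/7) = -9 + 1*(-142/7) = -9 - 142/7 = -205/7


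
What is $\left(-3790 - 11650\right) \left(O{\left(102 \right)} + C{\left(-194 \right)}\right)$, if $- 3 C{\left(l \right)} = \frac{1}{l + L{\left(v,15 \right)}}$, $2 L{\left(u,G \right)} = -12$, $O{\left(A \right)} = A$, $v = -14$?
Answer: $- \frac{23623586}{15} \approx -1.5749 \cdot 10^{6}$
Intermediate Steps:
$L{\left(u,G \right)} = -6$ ($L{\left(u,G \right)} = \frac{1}{2} \left(-12\right) = -6$)
$C{\left(l \right)} = - \frac{1}{3 \left(-6 + l\right)}$ ($C{\left(l \right)} = - \frac{1}{3 \left(l - 6\right)} = - \frac{1}{3 \left(-6 + l\right)}$)
$\left(-3790 - 11650\right) \left(O{\left(102 \right)} + C{\left(-194 \right)}\right) = \left(-3790 - 11650\right) \left(102 - \frac{1}{-18 + 3 \left(-194\right)}\right) = - 15440 \left(102 - \frac{1}{-18 - 582}\right) = - 15440 \left(102 - \frac{1}{-600}\right) = - 15440 \left(102 - - \frac{1}{600}\right) = - 15440 \left(102 + \frac{1}{600}\right) = \left(-15440\right) \frac{61201}{600} = - \frac{23623586}{15}$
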